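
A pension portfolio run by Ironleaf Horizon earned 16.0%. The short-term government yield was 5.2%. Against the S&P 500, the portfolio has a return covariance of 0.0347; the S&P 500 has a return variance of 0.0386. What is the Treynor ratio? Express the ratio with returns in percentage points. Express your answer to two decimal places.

12.01

β = Cov / Var = 0.0347 / 0.0386 = 0.8990
Treynor = (Rp − Rf) / β = (16.0% − 5.2%) / 0.8990 = 10.80 / 0.8990 = 12.0133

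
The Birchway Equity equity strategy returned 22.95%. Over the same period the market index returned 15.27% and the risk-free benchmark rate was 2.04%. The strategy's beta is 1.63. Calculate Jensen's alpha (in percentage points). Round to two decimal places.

CAPM expected return = Rf + β(Rm − Rf) = 2.04% + 1.63 × (15.27% − 2.04%) = 2.04 + 1.63 × 13.23 = 23.6049%
Jensen's α = Rp − E[R] = 22.95% − 23.6049% = -0.6549

-0.65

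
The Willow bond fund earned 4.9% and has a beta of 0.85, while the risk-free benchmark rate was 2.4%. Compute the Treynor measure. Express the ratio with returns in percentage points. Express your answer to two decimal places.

2.94

Treynor = (Rp − Rf) / β = (4.9% − 2.4%) / 0.85 = 2.50 / 0.85 = 2.9412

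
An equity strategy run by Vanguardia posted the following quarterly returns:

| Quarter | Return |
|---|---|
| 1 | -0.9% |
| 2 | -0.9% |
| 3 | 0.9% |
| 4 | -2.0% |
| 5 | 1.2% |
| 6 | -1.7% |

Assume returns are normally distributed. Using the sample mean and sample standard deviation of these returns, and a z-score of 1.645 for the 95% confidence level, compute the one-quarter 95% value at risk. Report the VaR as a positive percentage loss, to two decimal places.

μ = (-0.9 − 0.9 + 0.9 − 2 + 1.2 − 1.7) / 6 = -3.40 / 6 = -0.5667%
Σ(r − μ)² = 8.8333; sample σ = √(8.8333/5) = 1.3292%
VaR = −(μ − z·σ) = −(-0.5667 − 1.645 × 1.3292) = −(-2.7532) = 2.7532%

2.75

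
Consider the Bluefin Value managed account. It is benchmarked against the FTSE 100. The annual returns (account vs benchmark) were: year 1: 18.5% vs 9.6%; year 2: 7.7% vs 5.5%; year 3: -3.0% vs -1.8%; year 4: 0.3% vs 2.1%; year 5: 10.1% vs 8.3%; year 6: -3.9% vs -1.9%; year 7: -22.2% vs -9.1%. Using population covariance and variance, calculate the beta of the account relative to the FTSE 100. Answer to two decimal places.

1.93

r̄p = 1.0714%,  r̄m = 1.8143%
Cov = Σ(rp − r̄p)(rm − r̄m) / 7 = 72.2333
Var(rm) = Σ(rm − r̄m)² / 7 = 37.4755
β = Cov / Var = 72.2333 / 37.4755 = 1.9275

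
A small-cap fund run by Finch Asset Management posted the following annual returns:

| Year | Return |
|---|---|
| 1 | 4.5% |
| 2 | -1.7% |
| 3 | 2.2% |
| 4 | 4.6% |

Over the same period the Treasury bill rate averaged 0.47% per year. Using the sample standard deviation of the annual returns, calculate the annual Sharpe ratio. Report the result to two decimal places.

0.65

Mean return r̄ = 9.60 / 4 = 2.4000%
Sample σ = √[Σ(r − r̄)² / 3] = √[26.1000 / 3] = √8.7000 = 2.9496%
Sharpe = (r̄ − rf) / σ = (2.4000 − 0.47) / 2.9496 = 1.9300 / 2.9496 = 0.6543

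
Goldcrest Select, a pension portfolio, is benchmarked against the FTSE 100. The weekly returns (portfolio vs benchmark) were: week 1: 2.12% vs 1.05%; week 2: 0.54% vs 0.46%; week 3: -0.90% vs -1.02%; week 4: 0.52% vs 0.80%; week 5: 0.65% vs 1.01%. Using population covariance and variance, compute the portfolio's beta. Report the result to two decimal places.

r̄p = 0.5860%,  r̄m = 0.4600%
Cov = Σ(rp − r̄p)(rm − r̄m) / 5 = 0.6234
Var(rm) = Σ(rm − r̄m)² / 5 = 0.5913
β = Cov / Var = 0.6234 / 0.5913 = 1.0543

1.05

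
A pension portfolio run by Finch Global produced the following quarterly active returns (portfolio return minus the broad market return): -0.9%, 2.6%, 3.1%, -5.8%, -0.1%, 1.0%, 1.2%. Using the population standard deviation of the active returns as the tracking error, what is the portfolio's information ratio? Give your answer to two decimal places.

Mean return r̄ = 1.10 / 7 = 0.1571%
Σ(r − r̄)² = (-0.9 − 0.1571)² + (2.6 − 0.1571)² + … = 53.0971
population σ = √(53.0971 / 7) = √7.5853 = 2.7541%
IR = r̄ / tracking error = 0.1571 / 2.7541 = 0.0570

0.06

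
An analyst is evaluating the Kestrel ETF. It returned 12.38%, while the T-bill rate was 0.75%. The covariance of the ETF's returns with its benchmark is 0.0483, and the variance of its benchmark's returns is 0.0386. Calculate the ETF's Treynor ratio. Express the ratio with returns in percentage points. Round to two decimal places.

β = Cov / Var = 0.0483 / 0.0386 = 1.2513
Treynor = (Rp − Rf) / β = (12.38% − 0.75%) / 1.2513 = 11.63 / 1.2513 = 9.2943

9.29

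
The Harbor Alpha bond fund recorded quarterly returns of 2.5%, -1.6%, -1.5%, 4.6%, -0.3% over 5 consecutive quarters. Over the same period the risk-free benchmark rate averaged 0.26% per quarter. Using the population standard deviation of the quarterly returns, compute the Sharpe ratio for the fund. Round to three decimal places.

Mean return r̄ = 3.70 / 5 = 0.7400%
Population σ = √[Σ(r − r̄)² / 5] = √[29.5720 / 5] = √5.9144 = 2.4320%
Sharpe = (r̄ − rf) / σ = (0.7400 − 0.26) / 2.4320 = 0.4800 / 2.4320 = 0.1974

0.197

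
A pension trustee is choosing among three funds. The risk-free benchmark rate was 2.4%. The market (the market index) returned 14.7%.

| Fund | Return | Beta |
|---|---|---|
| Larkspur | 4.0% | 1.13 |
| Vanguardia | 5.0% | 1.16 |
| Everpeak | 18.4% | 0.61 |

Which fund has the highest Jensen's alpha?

Larkspur: α = 4.0% − [2.4% + 1.13 × (14.7% − 2.4%)] = -12.299
Vanguardia: α = 5.0% − [2.4% + 1.16 × (14.7% − 2.4%)] = -11.668
Everpeak: α = 18.4% − [2.4% + 0.61 × (14.7% − 2.4%)] = 8.497
Highest: Everpeak (8.497).

Everpeak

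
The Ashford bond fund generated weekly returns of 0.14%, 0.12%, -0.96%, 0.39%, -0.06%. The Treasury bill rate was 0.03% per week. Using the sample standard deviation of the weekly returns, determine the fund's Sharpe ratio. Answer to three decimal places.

-0.200

Mean return r̄ = -0.370 / 5 = -0.0740%
Sample std dev = √[1.0839 / 4] = 0.5206%
Sharpe = (r̄ − rf) / σ = (-0.0740 − 0.03) / 0.5206 = -0.1040 / 0.5206 = -0.1998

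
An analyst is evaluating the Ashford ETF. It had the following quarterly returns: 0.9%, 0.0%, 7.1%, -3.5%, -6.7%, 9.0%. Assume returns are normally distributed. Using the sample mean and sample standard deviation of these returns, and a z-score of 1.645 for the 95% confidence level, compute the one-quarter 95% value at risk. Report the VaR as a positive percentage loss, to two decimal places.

8.78

r̄ = (0.9 + 0 + 7.1 − 3.5 − 6.7 + 9) / 6 = 1.1333%
Sample std dev = √[181.6533 / 5] = 6.0275%
VaR = −(r̄ − z·σ) = −(1.1333 − 1.645 × 6.0275) = −(-8.7819) = 8.7819%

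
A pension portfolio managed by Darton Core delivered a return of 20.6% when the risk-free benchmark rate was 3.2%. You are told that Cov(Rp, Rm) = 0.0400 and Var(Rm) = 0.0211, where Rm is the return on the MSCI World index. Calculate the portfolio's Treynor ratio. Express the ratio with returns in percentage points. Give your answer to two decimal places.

β = Cov / Var = 0.0400 / 0.0211 = 1.8957
Treynor = (Rp − Rf) / β = (20.6% − 3.2%) / 1.8957 = 17.40 / 1.8957 = 9.1787

9.18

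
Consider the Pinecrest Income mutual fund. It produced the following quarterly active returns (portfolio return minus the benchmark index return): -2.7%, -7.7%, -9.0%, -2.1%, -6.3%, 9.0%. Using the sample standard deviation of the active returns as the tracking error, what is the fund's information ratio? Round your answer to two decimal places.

μ = (-2.7 − 7.7 − 9 − 2.1 − 6.3 + 9) / 6 = -18.80 / 6 = -3.1333%
Sample σ = √[Σ(r − μ)² / 5] = √[213.7733 / 5] = √42.7547 = 6.5387%
IR = μ / tracking error = -3.1333 / 6.5387 = -0.4792

-0.48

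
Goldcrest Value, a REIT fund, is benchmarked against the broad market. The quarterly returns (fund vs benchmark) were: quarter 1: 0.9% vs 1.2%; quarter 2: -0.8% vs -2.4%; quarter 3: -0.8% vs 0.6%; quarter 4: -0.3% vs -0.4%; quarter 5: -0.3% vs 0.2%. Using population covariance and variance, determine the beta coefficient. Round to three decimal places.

r̄p = -0.2600%,  r̄m = -0.1600%
Cov = Σ(rp − r̄p)(rm − r̄m) / 5 = 0.4744
Var(rm) = Σ(rm − r̄m)² / 5 = 1.5264
β = Cov / Var = 0.4744 / 1.5264 = 0.3108

0.311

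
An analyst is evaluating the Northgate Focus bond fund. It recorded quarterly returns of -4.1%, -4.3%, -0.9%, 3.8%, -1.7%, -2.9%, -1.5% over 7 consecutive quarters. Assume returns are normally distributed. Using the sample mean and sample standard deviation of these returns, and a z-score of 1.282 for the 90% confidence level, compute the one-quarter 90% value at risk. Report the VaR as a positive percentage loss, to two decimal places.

Mean return μ = -11.60 / 7 = -1.6571%
Σ(r − μ)² = (-4.1 − (-1.6571))² + (-4.3 − (-1.6571))² + (-0.9 − (-1.6571))² + … = 44.8771
σ = √[44.8771 / 6] = 2.7349%
VaR = −(μ − z·σ) = −(-1.6571 − 1.282 × 2.7349) = −(-5.1632) = 5.1632%

5.16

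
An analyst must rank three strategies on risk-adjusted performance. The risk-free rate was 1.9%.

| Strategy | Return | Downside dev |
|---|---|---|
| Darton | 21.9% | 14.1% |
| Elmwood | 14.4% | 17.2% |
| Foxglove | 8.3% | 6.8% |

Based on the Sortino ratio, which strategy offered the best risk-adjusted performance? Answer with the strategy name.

Darton: Sortino ratio = (21.9% − 1.9%) / 14.1% = 1.418
Elmwood: Sortino ratio = (14.4% − 1.9%) / 17.2% = 0.727
Foxglove: Sortino ratio = (8.3% − 1.9%) / 6.8% = 0.941
Highest: Darton (1.418).

Darton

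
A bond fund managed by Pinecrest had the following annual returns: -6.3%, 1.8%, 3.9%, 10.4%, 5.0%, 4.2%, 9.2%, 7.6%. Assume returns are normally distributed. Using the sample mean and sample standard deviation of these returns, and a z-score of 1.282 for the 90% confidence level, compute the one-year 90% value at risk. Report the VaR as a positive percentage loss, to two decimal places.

2.22

r̄ = (-6.3 + 1.8 + 3.9 + 10.4 + 5 + 4.2 + 9.2 + 7.6) / 8 = 4.4750%
Σ(r − r̄)² = (-6.3 − 4.4750)² + (1.8 − 4.4750)² + … = 191.1350
sample σ = √(191.1350 / 7) = √27.3050 = 5.2254%
VaR = −(r̄ − z·σ) = −(4.4750 − 1.282 × 5.2254) = −(-2.2240) = 2.2240%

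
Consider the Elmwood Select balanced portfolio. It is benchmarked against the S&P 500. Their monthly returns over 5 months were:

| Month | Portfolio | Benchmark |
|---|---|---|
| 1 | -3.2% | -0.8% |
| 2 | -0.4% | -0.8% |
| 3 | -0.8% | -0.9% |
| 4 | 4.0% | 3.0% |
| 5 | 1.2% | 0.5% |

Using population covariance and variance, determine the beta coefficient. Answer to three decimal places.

1.440

r̄p = 0.1600%,  r̄m = 0.2000%
Cov = Σ(rp − r̄p)(rm − r̄m) / 5 = 3.2080
Var(rm) = Σ(rm − r̄m)² / 5 = 2.2280
β = Cov / Var = 3.2080 / 2.2280 = 1.4399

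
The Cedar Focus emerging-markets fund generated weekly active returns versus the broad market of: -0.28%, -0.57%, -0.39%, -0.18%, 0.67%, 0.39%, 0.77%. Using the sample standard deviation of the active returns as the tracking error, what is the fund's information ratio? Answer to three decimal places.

μ = (-0.28 − 0.57 − 0.39 − 0.18 + 0.67 + 0.39 + 0.77) / 7 = 0.0586%
Sample σ = √[Σ(r − μ)² / 6] = √[1.7577 / 6] = √0.2930 = 0.5413%
IR = μ / tracking error = 0.0586 / 0.5413 = 0.1083

0.108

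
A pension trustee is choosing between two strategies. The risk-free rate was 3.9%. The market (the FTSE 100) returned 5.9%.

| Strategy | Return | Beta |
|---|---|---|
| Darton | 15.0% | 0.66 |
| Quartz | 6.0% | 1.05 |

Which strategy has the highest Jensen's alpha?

Darton

Darton: α = 15.0% − [3.9% + 0.66 × (5.9% − 3.9%)] = 9.780
Quartz: α = 6.0% − [3.9% + 1.05 × (5.9% − 3.9%)] = 0.000
Highest: Darton (9.780).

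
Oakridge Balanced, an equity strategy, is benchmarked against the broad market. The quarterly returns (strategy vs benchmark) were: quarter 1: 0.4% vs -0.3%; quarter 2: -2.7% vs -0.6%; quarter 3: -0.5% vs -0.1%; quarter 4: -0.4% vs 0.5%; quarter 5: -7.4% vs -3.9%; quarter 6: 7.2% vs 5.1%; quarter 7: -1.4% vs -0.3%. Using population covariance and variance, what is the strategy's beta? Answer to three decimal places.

1.610

r̄p = -0.6857%,  r̄m = 0.0571%
Cov = Σ(rp − r̄p)(rm − r̄m) / 7 = 9.6606
Var(rm) = Σ(rm − r̄m)² / 7 = 5.9996
β = Cov / Var = 9.6606 / 5.9996 = 1.6102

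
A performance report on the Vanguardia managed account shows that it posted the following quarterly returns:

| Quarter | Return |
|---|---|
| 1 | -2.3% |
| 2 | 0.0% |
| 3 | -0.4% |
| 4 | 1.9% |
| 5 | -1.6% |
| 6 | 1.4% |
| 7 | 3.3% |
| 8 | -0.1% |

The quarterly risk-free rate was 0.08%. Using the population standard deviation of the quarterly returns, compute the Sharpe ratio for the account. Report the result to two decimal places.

0.11

μ = (-2.3 + 0 − 0.4 + 1.9 − 1.6 + 1.4 + 3.3 − 0.1) / 8 = 0.2750%
Σ(r − μ)² = (-2.3 − 0.2750)² + (0 − 0.2750)² + (-0.4 − 0.2750)² + … = 23.8750
population σ = √(23.8750 / 8) = √2.9844 = 1.7275%
Sharpe = (μ − rf) / σ = (0.2750 − 0.08) / 1.7275 = 0.1950 / 1.7275 = 0.1129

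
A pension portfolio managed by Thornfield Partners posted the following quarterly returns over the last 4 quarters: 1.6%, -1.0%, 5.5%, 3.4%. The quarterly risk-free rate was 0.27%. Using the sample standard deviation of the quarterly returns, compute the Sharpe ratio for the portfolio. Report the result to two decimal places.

r̄ = (1.6 − 1 + 5.5 + 3.4) / 4 = 2.3750%
Σ(r − r̄)² = 22.8075; sample σ = √(22.8075/3) = 2.7573%
Sharpe = (r̄ − rf) / σ = (2.3750 − 0.27) / 2.7573 = 2.1050 / 2.7573 = 0.7634

0.76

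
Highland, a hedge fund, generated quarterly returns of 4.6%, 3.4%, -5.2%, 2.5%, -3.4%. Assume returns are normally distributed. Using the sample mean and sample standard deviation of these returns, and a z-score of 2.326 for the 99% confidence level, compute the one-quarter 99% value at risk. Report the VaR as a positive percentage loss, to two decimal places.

9.82

r̄ = (4.6 + 3.4 − 5.2 + 2.5 − 3.4) / 5 = 1.90 / 5 = 0.3800%
Σ(r − r̄)² = (4.6 − 0.3800)² + (3.4 − 0.3800)² + (-5.2 − 0.3800)² + … = 76.8480
σ = √[76.8480 / 4] = 4.3831%
VaR = −(r̄ − z·σ) = −(0.3800 − 2.326 × 4.3831) = −(-9.8151) = 9.8151%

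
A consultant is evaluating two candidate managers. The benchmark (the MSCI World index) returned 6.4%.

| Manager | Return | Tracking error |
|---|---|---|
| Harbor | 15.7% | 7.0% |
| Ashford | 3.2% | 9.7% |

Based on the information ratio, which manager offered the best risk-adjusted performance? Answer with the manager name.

Harbor

Harbor: IR = (15.7% − 6.4%) / 7.0% = 1.329
Ashford: IR = (3.2% − 6.4%) / 9.7% = -0.330
Highest: Harbor (1.329).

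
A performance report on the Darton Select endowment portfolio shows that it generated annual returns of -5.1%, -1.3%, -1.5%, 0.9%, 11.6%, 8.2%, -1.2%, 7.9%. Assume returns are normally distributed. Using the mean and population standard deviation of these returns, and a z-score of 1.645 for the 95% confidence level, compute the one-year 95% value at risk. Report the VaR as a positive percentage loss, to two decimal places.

r̄ = (-5.1 − 1.3 − 1.5 + 0.9 + 11.6 + 8.2 − 1.2 + 7.9) / 8 = 19.50 / 8 = 2.4375%
Population std dev = √[248.8788 / 8] = 5.5776%
VaR = −(r̄ − z·σ) = −(2.4375 − 1.645 × 5.5776) = −(-6.7377) = 6.7377%

6.74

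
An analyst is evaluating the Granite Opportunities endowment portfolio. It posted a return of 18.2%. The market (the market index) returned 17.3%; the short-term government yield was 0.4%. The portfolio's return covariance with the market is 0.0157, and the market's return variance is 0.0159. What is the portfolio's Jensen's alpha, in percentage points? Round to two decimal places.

1.11

β = Cov / Var = 0.0157 / 0.0159 = 0.9874
E[R] = Rf + β(Rm − Rf) = 0.4% + 0.9874 × (17.3% − 0.4%) = 17.0871%
α = Rp − E[R] = 18.2% − 17.0871% = 1.1129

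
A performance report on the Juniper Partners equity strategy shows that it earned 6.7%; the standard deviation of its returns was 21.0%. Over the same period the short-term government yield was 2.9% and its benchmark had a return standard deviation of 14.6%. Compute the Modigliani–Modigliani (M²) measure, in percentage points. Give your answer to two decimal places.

5.54

Sharpe = (Rp − Rf) / σp = (6.7% − 2.9%) / 21.0% = 0.1810
M² = Rf + Sharpe × σm = 2.9% + 0.1810 × 14.6% = 5.5426%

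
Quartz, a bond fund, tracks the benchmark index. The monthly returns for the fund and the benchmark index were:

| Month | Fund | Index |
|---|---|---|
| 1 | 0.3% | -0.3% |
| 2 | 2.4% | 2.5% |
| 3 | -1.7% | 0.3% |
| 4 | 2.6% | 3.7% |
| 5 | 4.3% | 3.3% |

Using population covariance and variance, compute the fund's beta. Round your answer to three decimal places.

r̄p = 1.5800%,  r̄m = 1.9000%
Cov = Σ(rp − r̄p)(rm − r̄m) / 5 = 2.8400
Var(rm) = Σ(rm − r̄m)² / 5 = 2.5920
β = Cov / Var = 2.8400 / 2.5920 = 1.0957

1.096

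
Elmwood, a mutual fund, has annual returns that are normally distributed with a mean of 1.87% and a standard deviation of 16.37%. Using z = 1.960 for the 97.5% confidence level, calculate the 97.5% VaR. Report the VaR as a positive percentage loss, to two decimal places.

30.22

VaR (as % loss) = −(μ − z·σ) = −(1.87% − 1.960 × 16.37%) = −(-30.2152%) = 30.2152%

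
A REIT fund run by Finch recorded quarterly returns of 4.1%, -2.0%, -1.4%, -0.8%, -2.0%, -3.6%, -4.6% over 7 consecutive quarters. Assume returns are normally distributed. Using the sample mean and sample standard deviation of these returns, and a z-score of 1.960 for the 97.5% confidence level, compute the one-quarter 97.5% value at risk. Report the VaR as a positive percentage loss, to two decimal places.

6.92

Mean return r̄ = -10.30 / 7 = -1.4714%
Σ(r − r̄)² = (4.1 − (-1.4714))² + (-2 − (-1.4714))² + (-1.4 − (-1.4714))² + … = 46.3743
σ = √[46.3743 / 6] = 2.7801%
VaR = −(r̄ − z·σ) = −(-1.4714 − 1.960 × 2.7801) = −(-6.9204) = 6.9204%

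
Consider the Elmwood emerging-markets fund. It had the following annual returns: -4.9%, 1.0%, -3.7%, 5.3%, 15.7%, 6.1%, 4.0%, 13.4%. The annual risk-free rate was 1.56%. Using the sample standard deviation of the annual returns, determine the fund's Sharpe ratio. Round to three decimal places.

Mean return μ = 36.90 / 8 = 4.6125%
Σ(r − μ)² = (-4.9 − 4.6125)² + (1 − 4.6125)² + (-3.7 − 4.6125)² + … = 375.8488
σ = √[375.8488 / 7] = 7.3275%
Sharpe = (μ − rf) / σ = (4.6125 − 1.56) / 7.3275 = 3.0525 / 7.3275 = 0.4166

0.417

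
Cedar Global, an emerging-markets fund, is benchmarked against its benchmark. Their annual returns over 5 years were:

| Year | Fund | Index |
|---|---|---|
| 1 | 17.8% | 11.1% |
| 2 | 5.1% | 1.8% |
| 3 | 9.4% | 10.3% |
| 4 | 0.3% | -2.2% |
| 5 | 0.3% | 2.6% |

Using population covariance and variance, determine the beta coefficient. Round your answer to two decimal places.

r̄p = 6.5800%,  r̄m = 4.7200%
Cov = Σ(rp − r̄p)(rm − r̄m) / 5 = 29.6824
Var(rm) = Σ(rm − r̄m)² / 5 = 26.5496
β = Cov / Var = 29.6824 / 26.5496 = 1.1180

1.12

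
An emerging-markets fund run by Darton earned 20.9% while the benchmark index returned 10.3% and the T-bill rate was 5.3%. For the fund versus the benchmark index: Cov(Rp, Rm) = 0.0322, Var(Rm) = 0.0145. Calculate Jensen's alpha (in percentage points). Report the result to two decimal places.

4.50

β = Cov / Var = 0.0322 / 0.0145 = 2.2207
E[R] = Rf + β(Rm − Rf) = 5.3% + 2.2207 × (10.3% − 5.3%) = 16.4035%
α = Rp − E[R] = 20.9% − 16.4035% = 4.4965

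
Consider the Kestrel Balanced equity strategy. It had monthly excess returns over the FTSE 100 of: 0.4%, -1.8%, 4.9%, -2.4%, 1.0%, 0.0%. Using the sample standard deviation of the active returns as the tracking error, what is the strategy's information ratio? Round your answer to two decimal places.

μ = (0.4 − 1.8 + 4.9 − 2.4 + 1 + 0) / 6 = 0.3500%
Σ(r − μ)² = (0.4 − 0.3500)² + (-1.8 − 0.3500)² + (4.9 − 0.3500)² + … = 33.4350
sample σ = √(33.4350 / 5) = √6.6870 = 2.5859%
IR = μ / tracking error = 0.3500 / 2.5859 = 0.1353

0.14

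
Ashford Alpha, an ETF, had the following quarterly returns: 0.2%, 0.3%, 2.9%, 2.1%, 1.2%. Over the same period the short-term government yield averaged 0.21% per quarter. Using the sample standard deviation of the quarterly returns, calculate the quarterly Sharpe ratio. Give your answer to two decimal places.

r̄ = (0.2 + 0.3 + 2.9 + 2.1 + 1.2) / 5 = 6.70 / 5 = 1.3400%
Σ(r − r̄)² = (0.2 − 1.3400)² + (0.3 − 1.3400)² + … = 5.4120
sample σ = √(5.4120 / 4) = √1.3530 = 1.1632%
Sharpe = (r̄ − rf) / σ = (1.3400 − 0.21) / 1.1632 = 1.1300 / 1.1632 = 0.9715

0.97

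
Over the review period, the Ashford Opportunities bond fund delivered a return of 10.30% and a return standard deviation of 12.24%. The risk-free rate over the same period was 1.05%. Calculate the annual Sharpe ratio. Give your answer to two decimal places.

0.76

Sharpe = (Rp − Rf) / σp = (10.30% − 1.05%) / 12.24% = 9.25% / 12.24% = 0.7557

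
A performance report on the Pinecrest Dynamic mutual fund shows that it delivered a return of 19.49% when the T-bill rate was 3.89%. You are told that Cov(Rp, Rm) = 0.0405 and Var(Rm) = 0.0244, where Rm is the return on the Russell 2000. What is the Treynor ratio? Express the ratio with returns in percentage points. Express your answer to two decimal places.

β = Cov / Var = 0.0405 / 0.0244 = 1.6598
Treynor = (Rp − Rf) / β = (19.49% − 3.89%) / 1.6598 = 15.60 / 1.6598 = 9.3987

9.40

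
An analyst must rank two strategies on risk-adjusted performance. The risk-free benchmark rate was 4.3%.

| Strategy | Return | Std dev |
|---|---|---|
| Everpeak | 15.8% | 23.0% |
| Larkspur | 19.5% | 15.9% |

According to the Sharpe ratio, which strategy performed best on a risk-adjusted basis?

Everpeak: Sharpe ratio = (15.8% − 4.3%) / 23.0% = 0.500
Larkspur: Sharpe ratio = (19.5% − 4.3%) / 15.9% = 0.956
Highest: Larkspur (0.956).

Larkspur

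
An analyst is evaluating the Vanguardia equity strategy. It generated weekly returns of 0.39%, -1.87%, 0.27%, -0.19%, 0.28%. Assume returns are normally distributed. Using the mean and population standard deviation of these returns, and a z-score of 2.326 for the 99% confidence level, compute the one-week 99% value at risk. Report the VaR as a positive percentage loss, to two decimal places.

Mean return μ = -1.120 / 5 = -0.2240%
Population σ = √[Σ(r − μ)² / 5] = √[3.5855 / 5] = √0.7171 = 0.8468%
VaR = −(μ − z·σ) = −(-0.2240 − 2.326 × 0.8468) = −(-2.1937) = 2.1937%

2.19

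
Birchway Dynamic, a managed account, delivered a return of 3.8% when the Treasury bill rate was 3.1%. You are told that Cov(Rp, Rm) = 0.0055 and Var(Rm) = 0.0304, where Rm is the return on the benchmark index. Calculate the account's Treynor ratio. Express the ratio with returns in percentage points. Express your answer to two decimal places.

β = Cov / Var = 0.0055 / 0.0304 = 0.1809
Treynor = (Rp − Rf) / β = (3.8% − 3.1%) / 0.1809 = 0.70 / 0.1809 = 3.8695

3.87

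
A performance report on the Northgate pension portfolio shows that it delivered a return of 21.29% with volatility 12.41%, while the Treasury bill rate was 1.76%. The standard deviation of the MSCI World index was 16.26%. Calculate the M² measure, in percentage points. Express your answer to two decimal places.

Sharpe = (Rp − Rf) / σp = (21.29% − 1.76%) / 12.41% = 1.5737
M² = Rf + Sharpe × σm = 1.76% + 1.5737 × 16.26% = 27.3484%

27.35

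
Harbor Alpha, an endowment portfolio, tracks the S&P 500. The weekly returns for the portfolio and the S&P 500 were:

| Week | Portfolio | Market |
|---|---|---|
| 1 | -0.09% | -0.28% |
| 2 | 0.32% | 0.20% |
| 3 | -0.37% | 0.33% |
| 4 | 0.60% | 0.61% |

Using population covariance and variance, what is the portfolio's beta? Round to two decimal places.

0.57

r̄p = 0.1150%,  r̄m = 0.2150%
Cov = Σ(rp − r̄p)(rm − r̄m) / 4 = 0.0586
Var(rm) = Σ(rm − r̄m)² / 4 = 0.1036
β = Cov / Var = 0.0586 / 0.1036 = 0.5656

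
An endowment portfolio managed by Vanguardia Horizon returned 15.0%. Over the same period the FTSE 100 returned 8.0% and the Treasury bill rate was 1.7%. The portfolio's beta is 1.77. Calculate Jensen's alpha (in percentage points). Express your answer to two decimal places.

CAPM expected return = Rf + β(Rm − Rf) = 1.7% + 1.77 × (8.0% − 1.7%) = 1.7 + 1.77 × 6.30 = 12.8510%
Jensen's α = Rp − E[R] = 15.0% − 12.8510% = 2.1490

2.15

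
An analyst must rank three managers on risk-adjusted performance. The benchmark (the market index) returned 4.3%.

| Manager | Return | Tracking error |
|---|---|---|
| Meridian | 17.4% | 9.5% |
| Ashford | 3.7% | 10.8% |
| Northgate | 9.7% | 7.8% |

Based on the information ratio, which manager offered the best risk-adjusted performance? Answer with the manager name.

Meridian

Meridian: IR = (17.4% − 4.3%) / 9.5% = 1.379
Ashford: IR = (3.7% − 4.3%) / 10.8% = -0.056
Northgate: IR = (9.7% − 4.3%) / 7.8% = 0.692
Highest: Meridian (1.379).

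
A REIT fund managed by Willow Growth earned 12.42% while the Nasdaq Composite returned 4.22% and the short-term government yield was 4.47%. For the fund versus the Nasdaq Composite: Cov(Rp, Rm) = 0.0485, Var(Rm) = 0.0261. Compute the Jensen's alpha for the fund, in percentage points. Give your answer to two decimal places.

8.41

β = Cov / Var = 0.0485 / 0.0261 = 1.8582
E[R] = Rf + β(Rm − Rf) = 4.47% + 1.8582 × (4.22% − 4.47%) = 4.0055%
α = Rp − E[R] = 12.42% − 4.0055% = 8.4145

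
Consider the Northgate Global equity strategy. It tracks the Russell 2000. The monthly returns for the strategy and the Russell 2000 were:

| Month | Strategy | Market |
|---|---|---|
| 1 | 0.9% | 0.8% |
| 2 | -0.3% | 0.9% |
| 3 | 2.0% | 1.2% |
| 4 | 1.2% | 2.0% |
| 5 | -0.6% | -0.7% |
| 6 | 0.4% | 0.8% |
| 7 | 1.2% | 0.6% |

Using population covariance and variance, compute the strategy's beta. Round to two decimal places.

r̄p = 0.6857%,  r̄m = 0.8000%
Cov = Σ(rp − r̄p)(rm − r̄m) / 7 = 0.4100
Var(rm) = Σ(rm − r̄m)² / 7 = 0.5571
β = Cov / Var = 0.4100 / 0.5571 = 0.7360

0.74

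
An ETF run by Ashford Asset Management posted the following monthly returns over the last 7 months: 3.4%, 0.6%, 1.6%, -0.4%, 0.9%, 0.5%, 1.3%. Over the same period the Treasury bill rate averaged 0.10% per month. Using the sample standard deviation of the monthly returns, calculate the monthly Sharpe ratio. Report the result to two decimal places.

r̄ = (3.4 + 0.6 + 1.6 − 0.4 + 0.9 + 0.5 + 1.3) / 7 = 1.1286%
Σ(r − r̄)² = (3.4 − 1.1286)² + (0.6 − 1.1286)² + (1.6 − 1.1286)² + … = 8.4743
sample σ = √(8.4743 / 6) = √1.4124 = 1.1884%
Sharpe = (r̄ − rf) / σ = (1.1286 − 0.1) / 1.1884 = 1.0286 / 1.1884 = 0.8655

0.87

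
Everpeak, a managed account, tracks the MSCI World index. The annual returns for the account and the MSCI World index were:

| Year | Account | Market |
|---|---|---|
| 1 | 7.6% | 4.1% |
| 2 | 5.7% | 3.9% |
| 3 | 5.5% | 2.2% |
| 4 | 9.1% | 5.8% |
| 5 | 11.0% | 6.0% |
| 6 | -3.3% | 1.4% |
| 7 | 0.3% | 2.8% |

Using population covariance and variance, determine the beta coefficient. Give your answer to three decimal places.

2.529

r̄p = 5.1286%,  r̄m = 3.7429%
Cov = Σ(rp − r̄p)(rm − r̄m) / 7 = 6.5888
Var(rm) = Σ(rm − r̄m)² / 7 = 2.6053
β = Cov / Var = 6.5888 / 2.6053 = 2.5290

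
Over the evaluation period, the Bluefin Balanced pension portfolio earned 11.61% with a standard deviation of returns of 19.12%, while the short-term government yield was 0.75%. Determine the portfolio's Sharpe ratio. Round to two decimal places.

Sharpe = (Rp − Rf) / σp = (11.61% − 0.75%) / 19.12% = 10.86% / 19.12% = 0.5680

0.57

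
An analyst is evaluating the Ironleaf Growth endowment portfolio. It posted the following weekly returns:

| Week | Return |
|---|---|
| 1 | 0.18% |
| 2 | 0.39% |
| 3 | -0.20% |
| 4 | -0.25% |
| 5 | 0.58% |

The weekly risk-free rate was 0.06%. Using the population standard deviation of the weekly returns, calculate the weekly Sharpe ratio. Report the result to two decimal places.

0.25

Mean return r̄ = 0.700 / 5 = 0.1400%
Population σ = √[Σ(r − r̄)² / 5] = √[0.5254 / 5] = √0.1051 = 0.3242%
Sharpe = (r̄ − rf) / σ = (0.1400 − 0.06) / 0.3242 = 0.0800 / 0.3242 = 0.2468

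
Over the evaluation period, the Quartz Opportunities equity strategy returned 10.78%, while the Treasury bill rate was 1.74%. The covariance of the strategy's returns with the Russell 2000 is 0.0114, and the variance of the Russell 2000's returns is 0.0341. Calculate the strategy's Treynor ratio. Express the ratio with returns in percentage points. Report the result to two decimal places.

β = Cov / Var = 0.0114 / 0.0341 = 0.3343
Treynor = (Rp − Rf) / β = (10.78% − 1.74%) / 0.3343 = 9.04 / 0.3343 = 27.0416

27.04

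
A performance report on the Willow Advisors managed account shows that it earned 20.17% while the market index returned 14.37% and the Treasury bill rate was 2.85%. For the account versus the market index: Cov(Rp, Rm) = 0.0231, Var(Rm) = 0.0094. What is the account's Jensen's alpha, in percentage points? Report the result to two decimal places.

β = Cov / Var = 0.0231 / 0.0094 = 2.4574
E[R] = Rf + β(Rm − Rf) = 2.85% + 2.4574 × (14.37% − 2.85%) = 31.1592%
α = Rp − E[R] = 20.17% − 31.1592% = -10.9892

-10.99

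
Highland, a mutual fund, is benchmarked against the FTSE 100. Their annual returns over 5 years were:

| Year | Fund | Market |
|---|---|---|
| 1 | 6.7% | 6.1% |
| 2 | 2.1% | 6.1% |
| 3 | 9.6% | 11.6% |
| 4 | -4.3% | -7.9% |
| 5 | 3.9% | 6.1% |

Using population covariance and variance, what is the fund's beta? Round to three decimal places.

r̄p = 3.6000%,  r̄m = 4.4000%
Cov = Σ(rp − r̄p)(rm − r̄m) / 5 = 28.7200
Var(rm) = Σ(rm − r̄m)² / 5 = 42.3600
β = Cov / Var = 28.7200 / 42.3600 = 0.6780

0.678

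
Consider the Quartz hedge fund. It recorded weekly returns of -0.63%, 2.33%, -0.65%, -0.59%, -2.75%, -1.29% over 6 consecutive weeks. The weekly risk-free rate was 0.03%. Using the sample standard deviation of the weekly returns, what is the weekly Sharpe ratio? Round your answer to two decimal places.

Mean return μ = -3.580 / 6 = -0.5967%
Σ(r − μ)² = 13.6869; sample σ = √(13.6869/5) = 1.6545%
Sharpe = (μ − rf) / σ = (-0.5967 − 0.03) / 1.6545 = -0.6267 / 1.6545 = -0.3788

-0.38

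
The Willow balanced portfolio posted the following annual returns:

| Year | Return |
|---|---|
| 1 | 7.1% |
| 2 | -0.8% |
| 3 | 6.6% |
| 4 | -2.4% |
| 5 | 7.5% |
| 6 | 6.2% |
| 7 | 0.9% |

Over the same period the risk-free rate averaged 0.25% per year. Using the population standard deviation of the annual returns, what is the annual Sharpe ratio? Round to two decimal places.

Mean return r̄ = 25.10 / 7 = 3.5857%
Σ(r − r̄)² = 105.8686; population σ = √(105.8686/7) = 3.8890%
Sharpe = (r̄ − rf) / σ = (3.5857 − 0.25) / 3.8890 = 3.3357 / 3.8890 = 0.8577

0.86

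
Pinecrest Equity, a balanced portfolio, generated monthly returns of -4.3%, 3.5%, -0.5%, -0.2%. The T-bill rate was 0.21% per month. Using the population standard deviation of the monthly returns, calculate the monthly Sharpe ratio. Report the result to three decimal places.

-0.212

r̄ = (-4.3 + 3.5 − 0.5 − 0.2) / 4 = -0.3750%
Σ(r − r̄)² = (-4.3 − (-0.3750))² + (3.5 − (-0.3750))² + … = 30.4675
σ = √[30.4675 / 4] = 2.7599%
Sharpe = (r̄ − rf) / σ = (-0.3750 − 0.21) / 2.7599 = -0.5850 / 2.7599 = -0.2120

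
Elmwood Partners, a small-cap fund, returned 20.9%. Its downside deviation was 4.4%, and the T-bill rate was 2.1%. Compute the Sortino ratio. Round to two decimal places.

4.27

Sortino = (Rp − Rf) / σd = (20.9% − 2.1%) / 4.4% = 18.80% / 4.4% = 4.2727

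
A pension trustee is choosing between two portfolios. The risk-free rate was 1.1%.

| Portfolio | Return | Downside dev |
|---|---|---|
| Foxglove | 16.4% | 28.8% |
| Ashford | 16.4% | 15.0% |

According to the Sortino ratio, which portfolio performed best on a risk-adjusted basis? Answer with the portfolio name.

Ashford

Foxglove: Sortino ratio = (16.4% − 1.1%) / 28.8% = 0.531
Ashford: Sortino ratio = (16.4% − 1.1%) / 15.0% = 1.020
Highest: Ashford (1.020).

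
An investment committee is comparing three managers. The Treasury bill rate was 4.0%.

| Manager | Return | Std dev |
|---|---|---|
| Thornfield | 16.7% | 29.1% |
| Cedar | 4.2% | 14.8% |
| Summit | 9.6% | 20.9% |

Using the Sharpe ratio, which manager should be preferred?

Thornfield

Thornfield: Sharpe ratio = (16.7% − 4.0%) / 29.1% = 0.436
Cedar: Sharpe ratio = (4.2% − 4.0%) / 14.8% = 0.014
Summit: Sharpe ratio = (9.6% − 4.0%) / 20.9% = 0.268
Highest: Thornfield (0.436).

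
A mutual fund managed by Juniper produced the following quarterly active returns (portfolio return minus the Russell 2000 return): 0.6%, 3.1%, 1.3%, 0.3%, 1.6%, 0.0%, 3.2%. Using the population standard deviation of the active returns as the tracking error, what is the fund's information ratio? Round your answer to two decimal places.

μ = (0.6 + 3.1 + 1.3 + 0.3 + 1.6 + 0 + 3.2) / 7 = 10.10 / 7 = 1.4429%
Σ(r − μ)² = (0.6 − 1.4429)² + (3.1 − 1.4429)² + … = 9.9771
σ = √[9.9771 / 7] = 1.1939%
IR = μ / tracking error = 1.4429 / 1.1939 = 1.2086

1.21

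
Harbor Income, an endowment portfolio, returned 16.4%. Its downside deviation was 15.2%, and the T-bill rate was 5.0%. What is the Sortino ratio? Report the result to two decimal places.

Sortino = (Rp − Rf) / σd = (16.4% − 5.0%) / 15.2% = 11.40% / 15.2% = 0.7500

0.75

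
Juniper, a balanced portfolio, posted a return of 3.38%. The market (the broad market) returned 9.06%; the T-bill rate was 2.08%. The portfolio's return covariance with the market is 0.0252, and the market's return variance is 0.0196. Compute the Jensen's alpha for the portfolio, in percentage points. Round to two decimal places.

β = Cov / Var = 0.0252 / 0.0196 = 1.2857
E[R] = Rf + β(Rm − Rf) = 2.08% + 1.2857 × (9.06% − 2.08%) = 11.0542%
α = Rp − E[R] = 3.38% − 11.0542% = -7.6742

-7.67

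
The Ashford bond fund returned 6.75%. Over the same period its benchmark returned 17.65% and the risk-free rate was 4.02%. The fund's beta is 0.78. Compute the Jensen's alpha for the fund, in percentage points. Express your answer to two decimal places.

CAPM expected return = Rf + β(Rm − Rf) = 4.02% + 0.78 × (17.65% − 4.02%) = 4.02 + 0.78 × 13.63 = 14.6514%
Jensen's α = Rp − E[R] = 6.75% − 14.6514% = -7.9014

-7.90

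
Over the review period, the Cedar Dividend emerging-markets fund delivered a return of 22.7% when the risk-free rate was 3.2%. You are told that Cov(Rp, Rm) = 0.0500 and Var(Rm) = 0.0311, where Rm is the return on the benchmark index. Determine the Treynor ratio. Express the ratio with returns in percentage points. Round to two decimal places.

β = Cov / Var = 0.0500 / 0.0311 = 1.6077
Treynor = (Rp − Rf) / β = (22.7% − 3.2%) / 1.6077 = 19.50 / 1.6077 = 12.1291

12.13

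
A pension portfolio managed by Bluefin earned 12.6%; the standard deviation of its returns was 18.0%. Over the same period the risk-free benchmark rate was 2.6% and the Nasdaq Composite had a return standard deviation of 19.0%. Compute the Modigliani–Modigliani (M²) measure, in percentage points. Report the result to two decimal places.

Sharpe = (Rp − Rf) / σp = (12.6% − 2.6%) / 18.0% = 0.5556
M² = Rf + Sharpe × σm = 2.6% + 0.5556 × 19.0% = 13.1564%

13.16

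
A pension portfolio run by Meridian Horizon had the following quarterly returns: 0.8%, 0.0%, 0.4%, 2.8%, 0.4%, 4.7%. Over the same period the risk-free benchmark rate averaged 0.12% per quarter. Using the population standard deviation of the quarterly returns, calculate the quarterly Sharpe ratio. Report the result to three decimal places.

Mean return r̄ = 9.10 / 6 = 1.5167%
Σ(r − r̄)² = (0.8 − 1.5167)² + (0 − 1.5167)² + … = 17.0883
σ = √[17.0883 / 6] = 1.6876%
Sharpe = (r̄ − rf) / σ = (1.5167 − 0.12) / 1.6876 = 1.3967 / 1.6876 = 0.8276

0.828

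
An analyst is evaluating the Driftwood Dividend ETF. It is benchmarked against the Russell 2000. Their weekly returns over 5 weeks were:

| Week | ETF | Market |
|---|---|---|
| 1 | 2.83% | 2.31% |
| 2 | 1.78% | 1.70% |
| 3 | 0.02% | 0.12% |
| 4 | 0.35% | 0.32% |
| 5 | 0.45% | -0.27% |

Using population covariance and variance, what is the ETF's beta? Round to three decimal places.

r̄p = 1.0860%,  r̄m = 0.8360%
Cov = Σ(rp − r̄p)(rm − r̄m) / 5 = 1.0033
Var(rm) = Σ(rm − r̄m)² / 5 = 0.9843
β = Cov / Var = 1.0033 / 0.9843 = 1.0193

1.019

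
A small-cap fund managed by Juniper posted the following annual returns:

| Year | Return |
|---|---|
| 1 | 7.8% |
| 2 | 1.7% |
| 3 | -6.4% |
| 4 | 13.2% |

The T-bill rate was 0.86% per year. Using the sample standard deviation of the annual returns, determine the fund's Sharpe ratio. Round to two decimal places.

0.38

μ = (7.8 + 1.7 − 6.4 + 13.2) / 4 = 4.0750%
Σ(r − μ)² = (7.8 − 4.0750)² + (1.7 − 4.0750)² + … = 212.5075
σ = √[212.5075 / 3] = 8.4164%
Sharpe = (μ − rf) / σ = (4.0750 − 0.86) / 8.4164 = 3.2150 / 8.4164 = 0.3820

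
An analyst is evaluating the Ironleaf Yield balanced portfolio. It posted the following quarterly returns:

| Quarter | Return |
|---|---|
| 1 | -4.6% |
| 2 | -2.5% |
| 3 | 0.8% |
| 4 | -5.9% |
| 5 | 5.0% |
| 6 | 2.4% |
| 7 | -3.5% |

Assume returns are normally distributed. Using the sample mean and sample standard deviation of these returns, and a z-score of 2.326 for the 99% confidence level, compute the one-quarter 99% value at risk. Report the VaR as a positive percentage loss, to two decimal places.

r̄ = (-4.6 − 2.5 + 0.8 − 5.9 + 5 + 2.4 − 3.5) / 7 = -1.1857%
Sample σ = √[Σ(r − r̄)² / 6] = √[96.0286 / 6] = √16.0048 = 4.0006%
VaR = −(r̄ − z·σ) = −(-1.1857 − 2.326 × 4.0006) = −(-10.4911) = 10.4911%

10.49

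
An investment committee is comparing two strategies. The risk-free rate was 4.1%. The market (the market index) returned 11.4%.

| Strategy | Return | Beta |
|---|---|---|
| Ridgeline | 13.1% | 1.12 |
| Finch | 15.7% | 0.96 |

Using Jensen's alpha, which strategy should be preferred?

Ridgeline: α = 13.1% − [4.1% + 1.12 × (11.4% − 4.1%)] = 0.824
Finch: α = 15.7% − [4.1% + 0.96 × (11.4% − 4.1%)] = 4.592
Highest: Finch (4.592).

Finch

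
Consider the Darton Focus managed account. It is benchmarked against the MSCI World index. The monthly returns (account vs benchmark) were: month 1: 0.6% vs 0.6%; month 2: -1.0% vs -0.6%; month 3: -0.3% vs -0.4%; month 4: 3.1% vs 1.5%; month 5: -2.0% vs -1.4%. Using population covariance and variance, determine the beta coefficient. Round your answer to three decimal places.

1.687

r̄p = 0.0800%,  r̄m = -0.0600%
Cov = Σ(rp − r̄p)(rm − r̄m) / 5 = 1.7108
Var(rm) = Σ(rm − r̄m)² / 5 = 1.0144
β = Cov / Var = 1.7108 / 1.0144 = 1.6865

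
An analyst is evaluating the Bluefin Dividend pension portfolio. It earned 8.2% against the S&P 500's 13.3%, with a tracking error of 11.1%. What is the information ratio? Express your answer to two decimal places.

IR = (Rp − Rb) / TE = (8.2% − 13.3%) / 11.1% = -5.10% / 11.1% = -0.4595

-0.46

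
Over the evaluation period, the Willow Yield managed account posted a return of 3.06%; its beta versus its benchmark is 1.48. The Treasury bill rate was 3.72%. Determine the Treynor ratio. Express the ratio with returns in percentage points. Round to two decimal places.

Treynor = (Rp − Rf) / β = (3.06% − 3.72%) / 1.48 = -0.66 / 1.48 = -0.4459

-0.45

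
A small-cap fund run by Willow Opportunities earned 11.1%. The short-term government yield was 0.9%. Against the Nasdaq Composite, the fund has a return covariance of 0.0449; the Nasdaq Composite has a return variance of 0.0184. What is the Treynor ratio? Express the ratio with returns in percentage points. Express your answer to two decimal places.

β = Cov / Var = 0.0449 / 0.0184 = 2.4402
Treynor = (Rp − Rf) / β = (11.1% − 0.9%) / 2.4402 = 10.20 / 2.4402 = 4.1800

4.18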